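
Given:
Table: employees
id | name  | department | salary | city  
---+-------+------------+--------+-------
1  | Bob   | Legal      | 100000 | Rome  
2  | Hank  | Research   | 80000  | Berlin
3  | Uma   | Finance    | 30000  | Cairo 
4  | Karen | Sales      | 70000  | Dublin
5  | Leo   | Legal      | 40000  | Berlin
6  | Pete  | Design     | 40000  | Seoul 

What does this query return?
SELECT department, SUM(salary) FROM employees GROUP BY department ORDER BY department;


Summing salary within each department:
  Design: 40000 = 40000
  Finance: 30000 = 30000
  Legal: 100000 + 40000 = 140000
  Research: 80000 = 80000
  Sales: 70000 = 70000


5 groups:
Design, 40000
Finance, 30000
Legal, 140000
Research, 80000
Sales, 70000


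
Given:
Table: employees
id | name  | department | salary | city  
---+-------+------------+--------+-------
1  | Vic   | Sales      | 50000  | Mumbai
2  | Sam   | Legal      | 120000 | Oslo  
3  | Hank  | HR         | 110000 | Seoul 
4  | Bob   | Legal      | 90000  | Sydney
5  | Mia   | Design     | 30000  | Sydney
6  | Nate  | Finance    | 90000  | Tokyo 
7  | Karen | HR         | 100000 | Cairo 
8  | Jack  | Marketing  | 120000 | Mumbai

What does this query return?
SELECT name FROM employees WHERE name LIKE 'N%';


LIKE 'N%' matches names starting with 'N'
Matching: 1

1 rows:
Nate


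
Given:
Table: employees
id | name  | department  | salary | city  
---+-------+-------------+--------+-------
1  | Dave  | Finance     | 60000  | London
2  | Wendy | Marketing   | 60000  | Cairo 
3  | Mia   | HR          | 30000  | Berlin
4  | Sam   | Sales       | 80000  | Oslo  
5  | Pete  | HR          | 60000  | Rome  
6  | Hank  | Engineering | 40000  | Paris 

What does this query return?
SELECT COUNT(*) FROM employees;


COUNT(*) counts all rows

6


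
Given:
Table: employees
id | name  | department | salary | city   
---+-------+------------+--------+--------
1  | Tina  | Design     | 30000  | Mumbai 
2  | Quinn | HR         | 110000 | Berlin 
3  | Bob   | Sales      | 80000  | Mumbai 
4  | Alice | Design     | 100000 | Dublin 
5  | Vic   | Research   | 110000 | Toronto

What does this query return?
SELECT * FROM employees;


SELECT * returns all 5 rows with all columns

5 rows:
1, Tina, Design, 30000, Mumbai
2, Quinn, HR, 110000, Berlin
3, Bob, Sales, 80000, Mumbai
4, Alice, Design, 100000, Dublin
5, Vic, Research, 110000, Toronto


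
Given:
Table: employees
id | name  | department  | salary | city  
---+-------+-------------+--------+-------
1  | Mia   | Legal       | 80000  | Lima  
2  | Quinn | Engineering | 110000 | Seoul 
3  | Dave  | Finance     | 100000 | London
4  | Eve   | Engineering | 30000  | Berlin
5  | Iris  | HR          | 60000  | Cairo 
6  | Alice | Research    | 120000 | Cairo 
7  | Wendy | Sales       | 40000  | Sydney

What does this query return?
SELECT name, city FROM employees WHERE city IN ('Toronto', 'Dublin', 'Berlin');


Filtering: city IN ('Toronto', 'Dublin', 'Berlin')
Matching: 1 rows

1 rows:
Eve, Berlin


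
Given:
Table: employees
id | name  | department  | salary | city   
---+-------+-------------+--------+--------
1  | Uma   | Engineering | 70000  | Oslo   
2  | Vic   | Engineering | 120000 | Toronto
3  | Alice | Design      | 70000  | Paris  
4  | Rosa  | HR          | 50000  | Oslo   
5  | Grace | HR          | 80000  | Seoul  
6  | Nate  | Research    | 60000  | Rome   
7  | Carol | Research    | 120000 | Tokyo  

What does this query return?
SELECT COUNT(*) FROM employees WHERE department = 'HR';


Counting rows where department = 'HR'
  Rosa -> MATCH
  Grace -> MATCH


2


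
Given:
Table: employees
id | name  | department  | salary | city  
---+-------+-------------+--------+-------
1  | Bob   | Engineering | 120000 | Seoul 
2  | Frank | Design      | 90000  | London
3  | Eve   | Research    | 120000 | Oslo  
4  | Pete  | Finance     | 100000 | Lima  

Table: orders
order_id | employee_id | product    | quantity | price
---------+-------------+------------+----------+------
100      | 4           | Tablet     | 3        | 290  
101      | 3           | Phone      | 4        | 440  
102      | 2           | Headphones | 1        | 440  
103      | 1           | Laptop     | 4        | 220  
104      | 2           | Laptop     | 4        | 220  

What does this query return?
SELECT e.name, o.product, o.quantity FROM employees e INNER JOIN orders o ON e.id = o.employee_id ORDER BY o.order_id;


Joining employees.id = orders.employee_id:
  employee Pete (id=4) -> order Tablet
  employee Eve (id=3) -> order Phone
  employee Frank (id=2) -> order Headphones
  employee Bob (id=1) -> order Laptop
  employee Frank (id=2) -> order Laptop


5 rows:
Pete, Tablet, 3
Eve, Phone, 4
Frank, Headphones, 1
Bob, Laptop, 4
Frank, Laptop, 4


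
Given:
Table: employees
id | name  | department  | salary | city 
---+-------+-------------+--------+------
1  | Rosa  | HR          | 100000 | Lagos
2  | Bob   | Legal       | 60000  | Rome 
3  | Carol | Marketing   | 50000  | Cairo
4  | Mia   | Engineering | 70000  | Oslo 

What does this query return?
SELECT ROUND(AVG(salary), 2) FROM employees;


SUM(salary) = 280000
COUNT = 4
ROUND(AVG, 2) = ROUND(280000 / 4, 2) = 70000.0

70000.0


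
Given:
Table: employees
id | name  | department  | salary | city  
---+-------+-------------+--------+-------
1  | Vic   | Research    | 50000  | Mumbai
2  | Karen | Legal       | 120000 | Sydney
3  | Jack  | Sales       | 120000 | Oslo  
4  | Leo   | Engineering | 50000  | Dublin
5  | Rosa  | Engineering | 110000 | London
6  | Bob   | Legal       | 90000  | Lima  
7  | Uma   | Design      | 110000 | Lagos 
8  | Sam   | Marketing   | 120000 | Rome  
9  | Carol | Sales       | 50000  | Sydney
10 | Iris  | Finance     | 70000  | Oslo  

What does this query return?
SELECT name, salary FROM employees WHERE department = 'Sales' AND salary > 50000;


Filtering: department = 'Sales' AND salary > 50000
Matching: 1 rows

1 rows:
Jack, 120000


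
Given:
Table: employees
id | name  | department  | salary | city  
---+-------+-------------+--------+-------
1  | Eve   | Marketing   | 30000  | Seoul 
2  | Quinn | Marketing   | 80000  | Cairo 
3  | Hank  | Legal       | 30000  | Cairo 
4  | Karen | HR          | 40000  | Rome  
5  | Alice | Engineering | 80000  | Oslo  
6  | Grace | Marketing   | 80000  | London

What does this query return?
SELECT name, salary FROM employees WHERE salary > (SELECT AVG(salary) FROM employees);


Subquery: AVG(salary) = 56666.67
Filtering: salary > 56666.67
  Quinn (80000) -> MATCH
  Alice (80000) -> MATCH
  Grace (80000) -> MATCH


3 rows:
Quinn, 80000
Alice, 80000
Grace, 80000


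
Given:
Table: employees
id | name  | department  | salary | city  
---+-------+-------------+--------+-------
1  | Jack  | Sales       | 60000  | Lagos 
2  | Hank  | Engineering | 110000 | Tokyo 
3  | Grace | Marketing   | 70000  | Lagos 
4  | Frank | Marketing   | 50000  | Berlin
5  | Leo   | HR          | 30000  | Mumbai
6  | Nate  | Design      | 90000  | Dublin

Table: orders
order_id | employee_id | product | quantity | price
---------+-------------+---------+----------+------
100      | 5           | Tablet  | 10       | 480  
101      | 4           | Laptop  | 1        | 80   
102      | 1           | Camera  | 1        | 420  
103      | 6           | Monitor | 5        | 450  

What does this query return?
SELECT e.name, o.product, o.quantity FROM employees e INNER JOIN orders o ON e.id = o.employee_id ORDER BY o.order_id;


Joining employees.id = orders.employee_id:
  employee Leo (id=5) -> order Tablet
  employee Frank (id=4) -> order Laptop
  employee Jack (id=1) -> order Camera
  employee Nate (id=6) -> order Monitor


4 rows:
Leo, Tablet, 10
Frank, Laptop, 1
Jack, Camera, 1
Nate, Monitor, 5


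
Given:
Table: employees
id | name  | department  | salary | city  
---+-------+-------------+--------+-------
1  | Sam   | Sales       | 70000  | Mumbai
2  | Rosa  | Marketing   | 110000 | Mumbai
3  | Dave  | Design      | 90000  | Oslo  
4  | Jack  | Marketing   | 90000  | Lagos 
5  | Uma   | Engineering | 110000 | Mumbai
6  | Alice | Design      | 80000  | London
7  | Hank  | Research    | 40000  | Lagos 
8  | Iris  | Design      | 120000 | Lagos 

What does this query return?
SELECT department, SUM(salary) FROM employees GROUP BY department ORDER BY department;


Summing salary within each department:
  Design: 90000 + 80000 + 120000 = 290000
  Engineering: 110000 = 110000
  Marketing: 110000 + 90000 = 200000
  Research: 40000 = 40000
  Sales: 70000 = 70000


5 groups:
Design, 290000
Engineering, 110000
Marketing, 200000
Research, 40000
Sales, 70000


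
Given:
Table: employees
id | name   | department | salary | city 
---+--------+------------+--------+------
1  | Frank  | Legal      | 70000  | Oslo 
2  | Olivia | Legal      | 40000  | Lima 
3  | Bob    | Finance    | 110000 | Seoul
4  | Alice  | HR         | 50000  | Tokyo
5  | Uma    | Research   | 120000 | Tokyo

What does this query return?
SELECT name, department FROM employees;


Projecting columns: name, department

5 rows:
Frank, Legal
Olivia, Legal
Bob, Finance
Alice, HR
Uma, Research


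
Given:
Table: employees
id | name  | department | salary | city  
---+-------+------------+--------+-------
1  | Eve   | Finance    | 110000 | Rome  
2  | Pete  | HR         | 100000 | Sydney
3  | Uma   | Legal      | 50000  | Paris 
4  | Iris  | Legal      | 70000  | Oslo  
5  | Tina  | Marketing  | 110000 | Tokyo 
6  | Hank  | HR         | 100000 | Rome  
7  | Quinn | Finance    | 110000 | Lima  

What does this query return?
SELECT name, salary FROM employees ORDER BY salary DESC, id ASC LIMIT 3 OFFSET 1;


Sort by salary DESC (id ASC tiebreak), then skip 1 and take 3
Rows 2 through 4

3 rows:
Tina, 110000
Quinn, 110000
Pete, 100000


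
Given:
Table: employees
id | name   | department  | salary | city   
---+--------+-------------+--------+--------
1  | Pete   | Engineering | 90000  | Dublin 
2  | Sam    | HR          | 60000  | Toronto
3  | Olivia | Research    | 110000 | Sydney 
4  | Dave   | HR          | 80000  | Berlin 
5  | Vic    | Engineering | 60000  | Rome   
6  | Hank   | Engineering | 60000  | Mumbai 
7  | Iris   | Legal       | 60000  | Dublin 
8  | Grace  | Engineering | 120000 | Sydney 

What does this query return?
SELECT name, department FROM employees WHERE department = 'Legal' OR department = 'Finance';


Filtering: department = 'Legal' OR 'Finance'
Matching: 1 rows

1 rows:
Iris, Legal


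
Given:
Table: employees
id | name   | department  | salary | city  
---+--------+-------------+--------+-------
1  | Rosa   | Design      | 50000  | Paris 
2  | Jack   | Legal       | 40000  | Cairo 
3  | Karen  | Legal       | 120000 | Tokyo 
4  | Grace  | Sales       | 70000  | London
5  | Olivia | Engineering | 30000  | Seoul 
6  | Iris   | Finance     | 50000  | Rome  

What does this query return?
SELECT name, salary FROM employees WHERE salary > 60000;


Filtering: salary > 60000
Matching: 2 rows

2 rows:
Karen, 120000
Grace, 70000


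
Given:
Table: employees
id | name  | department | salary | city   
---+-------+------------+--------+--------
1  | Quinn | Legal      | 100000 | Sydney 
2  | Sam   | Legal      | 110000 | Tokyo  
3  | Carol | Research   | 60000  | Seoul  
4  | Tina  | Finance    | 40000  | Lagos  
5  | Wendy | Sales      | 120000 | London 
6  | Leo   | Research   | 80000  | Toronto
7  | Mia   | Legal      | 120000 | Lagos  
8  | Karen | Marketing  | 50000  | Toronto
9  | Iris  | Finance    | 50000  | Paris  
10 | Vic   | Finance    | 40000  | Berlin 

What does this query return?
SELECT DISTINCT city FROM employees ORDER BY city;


All 'city' values (row order): Sydney, Tokyo, Seoul, Lagos, London, Toronto, Lagos, Toronto, Paris, Berlin
Removing duplicates leaves 8 unique value(s).

8 values:
Berlin
Lagos
London
Paris
Seoul
Sydney
Tokyo
Toronto


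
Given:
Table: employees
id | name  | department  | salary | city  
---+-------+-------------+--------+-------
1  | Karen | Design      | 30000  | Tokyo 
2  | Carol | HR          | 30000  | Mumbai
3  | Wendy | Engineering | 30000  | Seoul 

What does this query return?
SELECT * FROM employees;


SELECT * returns all 3 rows with all columns

3 rows:
1, Karen, Design, 30000, Tokyo
2, Carol, HR, 30000, Mumbai
3, Wendy, Engineering, 30000, Seoul


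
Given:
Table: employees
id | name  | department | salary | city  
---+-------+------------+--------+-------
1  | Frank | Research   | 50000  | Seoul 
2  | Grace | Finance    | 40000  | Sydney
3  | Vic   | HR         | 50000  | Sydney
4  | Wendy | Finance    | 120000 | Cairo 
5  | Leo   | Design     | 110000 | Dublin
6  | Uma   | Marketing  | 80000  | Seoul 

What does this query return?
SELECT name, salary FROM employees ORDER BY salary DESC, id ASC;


Sorting by salary DESC, then id ASC for ties

6 rows:
Wendy, 120000
Leo, 110000
Uma, 80000
Frank, 50000
Vic, 50000
Grace, 40000


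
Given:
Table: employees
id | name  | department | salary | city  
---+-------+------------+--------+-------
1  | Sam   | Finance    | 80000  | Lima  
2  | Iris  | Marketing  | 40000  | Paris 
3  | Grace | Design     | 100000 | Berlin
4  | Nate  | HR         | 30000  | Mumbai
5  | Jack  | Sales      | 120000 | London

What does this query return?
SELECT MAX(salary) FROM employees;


Salaries: 80000, 40000, 100000, 30000, 120000
MAX = 120000

120000


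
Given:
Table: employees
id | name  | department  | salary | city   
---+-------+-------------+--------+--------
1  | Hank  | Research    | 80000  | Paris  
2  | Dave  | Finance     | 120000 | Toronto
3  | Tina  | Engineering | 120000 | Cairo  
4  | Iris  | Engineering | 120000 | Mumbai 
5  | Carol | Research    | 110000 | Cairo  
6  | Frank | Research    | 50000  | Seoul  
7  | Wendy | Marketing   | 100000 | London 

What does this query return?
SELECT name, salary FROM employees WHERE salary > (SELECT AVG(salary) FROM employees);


Subquery: AVG(salary) = 100000.0
Filtering: salary > 100000.0
  Dave (120000) -> MATCH
  Tina (120000) -> MATCH
  Iris (120000) -> MATCH
  Carol (110000) -> MATCH


4 rows:
Dave, 120000
Tina, 120000
Iris, 120000
Carol, 110000


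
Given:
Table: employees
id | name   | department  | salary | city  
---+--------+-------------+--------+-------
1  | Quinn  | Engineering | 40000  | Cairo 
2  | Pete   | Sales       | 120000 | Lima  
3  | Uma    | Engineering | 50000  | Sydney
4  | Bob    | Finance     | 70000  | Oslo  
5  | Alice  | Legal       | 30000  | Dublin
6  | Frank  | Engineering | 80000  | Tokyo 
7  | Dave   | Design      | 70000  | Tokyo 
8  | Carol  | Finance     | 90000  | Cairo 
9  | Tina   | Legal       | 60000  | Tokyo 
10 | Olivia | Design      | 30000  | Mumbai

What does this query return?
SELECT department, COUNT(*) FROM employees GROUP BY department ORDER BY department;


Assigning each row to its department group:
  Quinn -> Engineering
  Pete -> Sales
  Uma -> Engineering
  Bob -> Finance
  Alice -> Legal
  Frank -> Engineering
  Dave -> Design
  Carol -> Finance
  Tina -> Legal
  Olivia -> Design


5 groups:
Design, 2
Engineering, 3
Finance, 2
Legal, 2
Sales, 1


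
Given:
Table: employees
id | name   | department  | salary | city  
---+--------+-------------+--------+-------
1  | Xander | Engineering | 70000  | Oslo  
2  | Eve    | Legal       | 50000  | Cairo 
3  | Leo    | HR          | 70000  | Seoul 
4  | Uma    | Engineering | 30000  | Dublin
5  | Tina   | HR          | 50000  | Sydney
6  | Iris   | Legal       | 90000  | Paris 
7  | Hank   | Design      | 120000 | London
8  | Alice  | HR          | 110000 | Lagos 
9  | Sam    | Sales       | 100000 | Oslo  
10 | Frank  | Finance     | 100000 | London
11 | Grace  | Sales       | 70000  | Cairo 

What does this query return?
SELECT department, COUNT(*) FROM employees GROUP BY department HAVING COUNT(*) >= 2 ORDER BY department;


Groups with count >= 2:
  Engineering: 2 -> PASS
  HR: 3 -> PASS
  Legal: 2 -> PASS
  Sales: 2 -> PASS
  Design: 1 -> filtered out
  Finance: 1 -> filtered out


4 groups:
Engineering, 2
HR, 3
Legal, 2
Sales, 2


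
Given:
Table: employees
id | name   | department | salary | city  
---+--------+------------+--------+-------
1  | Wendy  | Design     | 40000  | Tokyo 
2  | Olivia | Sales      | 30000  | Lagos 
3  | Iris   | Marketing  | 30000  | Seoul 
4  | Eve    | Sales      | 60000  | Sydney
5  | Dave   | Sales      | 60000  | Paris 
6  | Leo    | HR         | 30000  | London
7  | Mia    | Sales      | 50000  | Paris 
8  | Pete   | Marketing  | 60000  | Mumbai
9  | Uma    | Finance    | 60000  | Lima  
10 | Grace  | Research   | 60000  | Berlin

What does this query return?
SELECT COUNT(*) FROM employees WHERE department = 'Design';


Counting rows where department = 'Design'
  Wendy -> MATCH


1


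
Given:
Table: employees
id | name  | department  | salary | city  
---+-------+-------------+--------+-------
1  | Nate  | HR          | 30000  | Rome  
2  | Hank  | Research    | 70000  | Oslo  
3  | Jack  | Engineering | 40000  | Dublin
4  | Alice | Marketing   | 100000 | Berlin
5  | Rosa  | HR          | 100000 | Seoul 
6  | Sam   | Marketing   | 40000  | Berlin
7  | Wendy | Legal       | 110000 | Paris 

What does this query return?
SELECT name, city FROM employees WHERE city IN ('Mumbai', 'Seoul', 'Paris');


Filtering: city IN ('Mumbai', 'Seoul', 'Paris')
Matching: 2 rows

2 rows:
Rosa, Seoul
Wendy, Paris


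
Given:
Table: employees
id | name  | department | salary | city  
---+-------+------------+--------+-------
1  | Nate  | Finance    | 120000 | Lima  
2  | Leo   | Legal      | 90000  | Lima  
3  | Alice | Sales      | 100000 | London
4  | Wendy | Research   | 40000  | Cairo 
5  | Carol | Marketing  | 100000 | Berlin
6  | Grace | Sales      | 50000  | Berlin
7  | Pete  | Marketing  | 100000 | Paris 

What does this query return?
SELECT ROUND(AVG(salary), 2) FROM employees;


SUM(salary) = 600000
COUNT = 7
ROUND(AVG, 2) = ROUND(600000 / 7, 2) = 85714.29

85714.29


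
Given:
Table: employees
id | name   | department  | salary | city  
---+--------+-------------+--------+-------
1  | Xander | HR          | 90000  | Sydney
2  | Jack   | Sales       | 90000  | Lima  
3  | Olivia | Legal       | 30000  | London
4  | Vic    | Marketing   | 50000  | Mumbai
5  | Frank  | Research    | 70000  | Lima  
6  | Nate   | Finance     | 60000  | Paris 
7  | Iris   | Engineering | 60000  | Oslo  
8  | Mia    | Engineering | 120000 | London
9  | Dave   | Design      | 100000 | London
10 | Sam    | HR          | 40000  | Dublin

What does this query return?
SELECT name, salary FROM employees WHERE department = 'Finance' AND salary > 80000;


Filtering: department = 'Finance' AND salary > 80000
Matching: 0 rows

Empty result set (0 rows)


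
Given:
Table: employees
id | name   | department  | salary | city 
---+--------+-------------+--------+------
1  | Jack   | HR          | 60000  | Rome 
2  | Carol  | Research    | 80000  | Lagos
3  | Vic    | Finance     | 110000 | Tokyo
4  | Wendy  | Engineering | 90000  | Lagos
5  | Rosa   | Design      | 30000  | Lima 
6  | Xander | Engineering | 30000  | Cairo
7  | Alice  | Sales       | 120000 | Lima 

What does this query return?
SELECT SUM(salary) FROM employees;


SUM(salary) = 60000 + 80000 + 110000 + 90000 + 30000 + 30000 + 120000 = 520000

520000


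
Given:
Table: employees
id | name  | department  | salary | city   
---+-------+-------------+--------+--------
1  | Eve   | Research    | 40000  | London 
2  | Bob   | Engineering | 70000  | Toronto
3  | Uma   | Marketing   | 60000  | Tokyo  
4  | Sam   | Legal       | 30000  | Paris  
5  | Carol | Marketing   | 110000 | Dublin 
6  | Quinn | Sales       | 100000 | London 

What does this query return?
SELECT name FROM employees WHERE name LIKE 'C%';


LIKE 'C%' matches names starting with 'C'
Matching: 1

1 rows:
Carol


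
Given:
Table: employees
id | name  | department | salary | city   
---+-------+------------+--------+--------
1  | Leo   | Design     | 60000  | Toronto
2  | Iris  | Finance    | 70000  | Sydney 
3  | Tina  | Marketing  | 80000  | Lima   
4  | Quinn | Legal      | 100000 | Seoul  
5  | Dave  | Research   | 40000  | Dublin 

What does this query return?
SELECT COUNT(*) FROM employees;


COUNT(*) counts all rows

5


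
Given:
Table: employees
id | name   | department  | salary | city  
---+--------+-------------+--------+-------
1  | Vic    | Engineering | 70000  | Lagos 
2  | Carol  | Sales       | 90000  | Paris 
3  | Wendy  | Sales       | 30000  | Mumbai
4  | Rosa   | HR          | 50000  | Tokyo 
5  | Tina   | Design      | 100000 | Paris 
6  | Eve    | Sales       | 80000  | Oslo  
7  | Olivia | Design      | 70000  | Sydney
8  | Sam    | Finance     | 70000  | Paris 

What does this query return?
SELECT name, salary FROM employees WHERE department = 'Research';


Filtering: department = 'Research'
Matching rows: 0

Empty result set (0 rows)


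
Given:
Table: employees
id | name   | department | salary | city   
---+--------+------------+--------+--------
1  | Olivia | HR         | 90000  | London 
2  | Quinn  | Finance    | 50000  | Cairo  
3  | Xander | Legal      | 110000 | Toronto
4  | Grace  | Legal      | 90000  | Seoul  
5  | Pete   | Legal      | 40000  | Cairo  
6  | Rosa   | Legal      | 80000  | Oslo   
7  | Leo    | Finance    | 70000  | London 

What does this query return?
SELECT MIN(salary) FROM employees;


Salaries: 90000, 50000, 110000, 90000, 40000, 80000, 70000
MIN = 40000

40000


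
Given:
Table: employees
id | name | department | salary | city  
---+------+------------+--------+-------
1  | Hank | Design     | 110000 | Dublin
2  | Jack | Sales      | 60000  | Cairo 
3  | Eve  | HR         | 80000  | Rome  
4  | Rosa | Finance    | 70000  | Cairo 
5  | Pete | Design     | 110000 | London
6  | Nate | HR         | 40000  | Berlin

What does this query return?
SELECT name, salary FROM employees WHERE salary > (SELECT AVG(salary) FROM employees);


Subquery: AVG(salary) = 78333.33
Filtering: salary > 78333.33
  Hank (110000) -> MATCH
  Eve (80000) -> MATCH
  Pete (110000) -> MATCH


3 rows:
Hank, 110000
Eve, 80000
Pete, 110000


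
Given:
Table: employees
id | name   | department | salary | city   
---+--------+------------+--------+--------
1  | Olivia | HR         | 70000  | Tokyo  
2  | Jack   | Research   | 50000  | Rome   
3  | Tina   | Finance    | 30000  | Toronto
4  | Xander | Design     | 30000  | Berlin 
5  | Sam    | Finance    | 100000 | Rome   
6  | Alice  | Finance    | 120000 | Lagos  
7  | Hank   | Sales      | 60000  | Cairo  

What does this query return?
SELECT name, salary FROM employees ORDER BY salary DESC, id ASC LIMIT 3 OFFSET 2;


Sort by salary DESC (id ASC tiebreak), then skip 2 and take 3
Rows 3 through 5

3 rows:
Olivia, 70000
Hank, 60000
Jack, 50000


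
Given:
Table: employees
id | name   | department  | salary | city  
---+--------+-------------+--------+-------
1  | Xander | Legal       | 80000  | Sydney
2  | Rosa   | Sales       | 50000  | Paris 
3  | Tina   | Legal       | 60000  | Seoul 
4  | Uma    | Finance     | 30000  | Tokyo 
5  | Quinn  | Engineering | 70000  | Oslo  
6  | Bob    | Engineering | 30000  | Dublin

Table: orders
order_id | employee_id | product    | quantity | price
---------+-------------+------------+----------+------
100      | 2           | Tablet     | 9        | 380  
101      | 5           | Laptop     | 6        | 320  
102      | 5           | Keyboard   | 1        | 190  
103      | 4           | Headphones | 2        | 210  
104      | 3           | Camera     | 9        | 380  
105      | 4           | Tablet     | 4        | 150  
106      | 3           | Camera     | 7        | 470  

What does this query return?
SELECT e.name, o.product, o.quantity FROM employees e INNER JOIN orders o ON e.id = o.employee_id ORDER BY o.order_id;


Joining employees.id = orders.employee_id:
  employee Rosa (id=2) -> order Tablet
  employee Quinn (id=5) -> order Laptop
  employee Quinn (id=5) -> order Keyboard
  employee Uma (id=4) -> order Headphones
  employee Tina (id=3) -> order Camera
  employee Uma (id=4) -> order Tablet
  employee Tina (id=3) -> order Camera


7 rows:
Rosa, Tablet, 9
Quinn, Laptop, 6
Quinn, Keyboard, 1
Uma, Headphones, 2
Tina, Camera, 9
Uma, Tablet, 4
Tina, Camera, 7


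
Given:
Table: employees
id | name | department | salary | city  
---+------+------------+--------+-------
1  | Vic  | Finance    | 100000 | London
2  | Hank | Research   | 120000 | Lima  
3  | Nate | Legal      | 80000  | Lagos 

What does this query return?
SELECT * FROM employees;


SELECT * returns all 3 rows with all columns

3 rows:
1, Vic, Finance, 100000, London
2, Hank, Research, 120000, Lima
3, Nate, Legal, 80000, Lagos


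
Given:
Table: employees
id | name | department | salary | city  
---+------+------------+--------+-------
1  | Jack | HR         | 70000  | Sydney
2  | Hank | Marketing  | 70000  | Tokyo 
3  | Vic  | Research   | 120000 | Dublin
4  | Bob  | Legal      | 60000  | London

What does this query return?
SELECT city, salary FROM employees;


Projecting columns: city, salary

4 rows:
Sydney, 70000
Tokyo, 70000
Dublin, 120000
London, 60000


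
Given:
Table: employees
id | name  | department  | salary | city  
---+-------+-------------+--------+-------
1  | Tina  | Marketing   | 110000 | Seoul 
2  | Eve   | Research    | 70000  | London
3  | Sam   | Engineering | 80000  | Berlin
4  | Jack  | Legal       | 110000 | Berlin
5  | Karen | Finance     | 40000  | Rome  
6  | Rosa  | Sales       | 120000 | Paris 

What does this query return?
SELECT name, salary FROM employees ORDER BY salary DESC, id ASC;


Sorting by salary DESC, then id ASC for ties

6 rows:
Rosa, 120000
Tina, 110000
Jack, 110000
Sam, 80000
Eve, 70000
Karen, 40000


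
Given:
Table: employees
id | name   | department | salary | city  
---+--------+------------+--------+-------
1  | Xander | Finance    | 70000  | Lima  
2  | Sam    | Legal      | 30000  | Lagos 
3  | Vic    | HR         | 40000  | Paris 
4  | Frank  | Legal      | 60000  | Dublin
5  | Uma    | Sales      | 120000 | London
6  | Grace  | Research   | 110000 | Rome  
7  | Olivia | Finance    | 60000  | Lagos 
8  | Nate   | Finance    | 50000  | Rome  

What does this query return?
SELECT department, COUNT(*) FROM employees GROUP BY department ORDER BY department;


Assigning each row to its department group:
  Xander -> Finance
  Sam -> Legal
  Vic -> HR
  Frank -> Legal
  Uma -> Sales
  Grace -> Research
  Olivia -> Finance
  Nate -> Finance


5 groups:
Finance, 3
HR, 1
Legal, 2
Research, 1
Sales, 1


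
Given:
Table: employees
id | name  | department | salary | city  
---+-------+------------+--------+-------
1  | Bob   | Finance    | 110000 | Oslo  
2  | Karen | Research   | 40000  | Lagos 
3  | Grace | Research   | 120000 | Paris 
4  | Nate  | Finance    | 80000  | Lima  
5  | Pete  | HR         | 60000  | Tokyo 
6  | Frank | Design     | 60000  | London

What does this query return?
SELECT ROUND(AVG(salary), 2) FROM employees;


SUM(salary) = 470000
COUNT = 6
ROUND(AVG, 2) = ROUND(470000 / 6, 2) = 78333.33

78333.33


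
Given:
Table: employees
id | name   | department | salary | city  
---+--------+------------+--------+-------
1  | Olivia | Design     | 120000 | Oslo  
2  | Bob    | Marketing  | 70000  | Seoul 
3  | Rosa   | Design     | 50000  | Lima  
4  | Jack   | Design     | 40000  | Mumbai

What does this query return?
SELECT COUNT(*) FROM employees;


COUNT(*) counts all rows

4


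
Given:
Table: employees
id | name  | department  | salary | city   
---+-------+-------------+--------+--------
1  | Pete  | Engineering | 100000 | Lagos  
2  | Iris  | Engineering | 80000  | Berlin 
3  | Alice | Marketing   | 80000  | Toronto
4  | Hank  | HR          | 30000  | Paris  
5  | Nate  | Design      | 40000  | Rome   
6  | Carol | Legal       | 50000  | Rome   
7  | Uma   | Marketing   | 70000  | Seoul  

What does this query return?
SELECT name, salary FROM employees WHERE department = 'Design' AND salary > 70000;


Filtering: department = 'Design' AND salary > 70000
Matching: 0 rows

Empty result set (0 rows)


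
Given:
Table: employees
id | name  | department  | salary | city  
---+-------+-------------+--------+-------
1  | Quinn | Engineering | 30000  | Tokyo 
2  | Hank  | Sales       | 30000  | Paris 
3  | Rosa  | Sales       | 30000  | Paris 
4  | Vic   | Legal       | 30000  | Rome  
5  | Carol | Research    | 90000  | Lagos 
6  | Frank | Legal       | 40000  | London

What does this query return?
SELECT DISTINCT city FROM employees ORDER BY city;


All 'city' values (row order): Tokyo, Paris, Paris, Rome, Lagos, London
Removing duplicates leaves 5 unique value(s).

5 values:
Lagos
London
Paris
Rome
Tokyo


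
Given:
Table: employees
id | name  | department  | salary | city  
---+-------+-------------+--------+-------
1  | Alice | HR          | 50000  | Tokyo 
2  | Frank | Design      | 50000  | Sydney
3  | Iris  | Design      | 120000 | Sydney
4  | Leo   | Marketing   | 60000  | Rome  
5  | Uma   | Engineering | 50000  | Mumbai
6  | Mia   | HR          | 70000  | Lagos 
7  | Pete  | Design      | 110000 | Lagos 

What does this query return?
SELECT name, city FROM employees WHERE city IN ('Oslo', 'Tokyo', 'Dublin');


Filtering: city IN ('Oslo', 'Tokyo', 'Dublin')
Matching: 1 rows

1 rows:
Alice, Tokyo


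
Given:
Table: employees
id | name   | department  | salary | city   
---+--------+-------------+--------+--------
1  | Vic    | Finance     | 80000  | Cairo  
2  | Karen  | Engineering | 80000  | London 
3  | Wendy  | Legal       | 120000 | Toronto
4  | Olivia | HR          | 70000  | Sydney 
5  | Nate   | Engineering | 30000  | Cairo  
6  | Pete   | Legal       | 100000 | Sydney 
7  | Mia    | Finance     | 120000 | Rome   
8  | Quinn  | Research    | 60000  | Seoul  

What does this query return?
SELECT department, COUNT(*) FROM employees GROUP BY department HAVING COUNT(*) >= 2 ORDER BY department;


Groups with count >= 2:
  Engineering: 2 -> PASS
  Finance: 2 -> PASS
  Legal: 2 -> PASS
  HR: 1 -> filtered out
  Research: 1 -> filtered out


3 groups:
Engineering, 2
Finance, 2
Legal, 2


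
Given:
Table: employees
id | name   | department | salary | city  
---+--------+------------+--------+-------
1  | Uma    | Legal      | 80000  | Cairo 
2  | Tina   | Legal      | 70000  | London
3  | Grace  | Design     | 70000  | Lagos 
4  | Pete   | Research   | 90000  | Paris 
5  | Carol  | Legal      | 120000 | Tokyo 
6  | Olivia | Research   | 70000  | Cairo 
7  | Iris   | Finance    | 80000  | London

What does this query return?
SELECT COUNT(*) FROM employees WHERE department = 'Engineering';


Counting rows where department = 'Engineering'


0


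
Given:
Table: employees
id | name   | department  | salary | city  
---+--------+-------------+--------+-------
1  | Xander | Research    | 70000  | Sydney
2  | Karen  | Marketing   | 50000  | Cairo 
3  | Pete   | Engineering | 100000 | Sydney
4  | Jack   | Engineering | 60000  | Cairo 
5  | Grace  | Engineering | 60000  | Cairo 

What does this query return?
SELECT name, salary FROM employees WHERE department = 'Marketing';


Filtering: department = 'Marketing'
Matching rows: 1

1 rows:
Karen, 50000


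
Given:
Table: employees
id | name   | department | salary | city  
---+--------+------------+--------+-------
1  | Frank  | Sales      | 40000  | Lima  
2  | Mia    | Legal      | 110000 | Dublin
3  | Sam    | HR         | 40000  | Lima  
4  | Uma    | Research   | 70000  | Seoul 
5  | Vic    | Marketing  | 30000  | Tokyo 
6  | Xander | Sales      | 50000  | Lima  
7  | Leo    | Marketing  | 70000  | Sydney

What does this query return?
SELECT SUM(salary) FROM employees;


SUM(salary) = 40000 + 110000 + 40000 + 70000 + 30000 + 50000 + 70000 = 410000

410000


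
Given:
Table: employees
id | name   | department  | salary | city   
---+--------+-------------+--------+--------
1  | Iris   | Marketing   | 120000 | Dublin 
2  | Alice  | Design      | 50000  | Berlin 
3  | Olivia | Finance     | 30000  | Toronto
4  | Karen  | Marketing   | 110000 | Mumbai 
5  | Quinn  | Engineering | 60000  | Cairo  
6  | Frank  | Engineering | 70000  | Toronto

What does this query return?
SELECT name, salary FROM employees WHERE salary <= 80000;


Filtering: salary <= 80000
Matching: 4 rows

4 rows:
Alice, 50000
Olivia, 30000
Quinn, 60000
Frank, 70000


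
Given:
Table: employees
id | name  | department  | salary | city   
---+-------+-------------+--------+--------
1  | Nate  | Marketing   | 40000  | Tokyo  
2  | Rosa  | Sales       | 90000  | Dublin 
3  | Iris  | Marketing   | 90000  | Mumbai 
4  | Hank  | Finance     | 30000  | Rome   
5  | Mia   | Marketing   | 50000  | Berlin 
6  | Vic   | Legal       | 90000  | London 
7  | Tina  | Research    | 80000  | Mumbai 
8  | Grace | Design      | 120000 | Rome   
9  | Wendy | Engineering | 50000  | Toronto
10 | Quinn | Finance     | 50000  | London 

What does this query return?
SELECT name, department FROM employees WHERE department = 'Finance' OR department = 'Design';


Filtering: department = 'Finance' OR 'Design'
Matching: 3 rows

3 rows:
Hank, Finance
Grace, Design
Quinn, Finance


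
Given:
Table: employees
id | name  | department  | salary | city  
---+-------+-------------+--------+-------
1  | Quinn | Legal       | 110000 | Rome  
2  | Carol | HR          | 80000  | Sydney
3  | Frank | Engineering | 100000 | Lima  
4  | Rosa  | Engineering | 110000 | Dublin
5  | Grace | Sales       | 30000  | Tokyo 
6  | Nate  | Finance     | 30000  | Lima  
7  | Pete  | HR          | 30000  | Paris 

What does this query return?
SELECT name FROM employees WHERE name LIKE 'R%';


LIKE 'R%' matches names starting with 'R'
Matching: 1

1 rows:
Rosa


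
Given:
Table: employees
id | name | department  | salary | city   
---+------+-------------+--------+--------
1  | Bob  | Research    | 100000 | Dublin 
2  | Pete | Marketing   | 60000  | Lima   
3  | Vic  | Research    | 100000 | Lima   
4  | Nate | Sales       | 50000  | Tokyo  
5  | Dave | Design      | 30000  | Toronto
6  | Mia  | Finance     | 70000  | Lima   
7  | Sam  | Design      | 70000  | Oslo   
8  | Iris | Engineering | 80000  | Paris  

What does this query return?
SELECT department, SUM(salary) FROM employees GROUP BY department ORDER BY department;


Summing salary within each department:
  Design: 30000 + 70000 = 100000
  Engineering: 80000 = 80000
  Finance: 70000 = 70000
  Marketing: 60000 = 60000
  Research: 100000 + 100000 = 200000
  Sales: 50000 = 50000


6 groups:
Design, 100000
Engineering, 80000
Finance, 70000
Marketing, 60000
Research, 200000
Sales, 50000


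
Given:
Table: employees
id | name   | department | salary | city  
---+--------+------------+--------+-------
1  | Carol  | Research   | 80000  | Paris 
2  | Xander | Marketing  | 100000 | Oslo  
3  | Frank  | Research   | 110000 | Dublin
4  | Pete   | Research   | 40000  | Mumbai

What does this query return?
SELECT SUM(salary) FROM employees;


SUM(salary) = 80000 + 100000 + 110000 + 40000 = 330000

330000


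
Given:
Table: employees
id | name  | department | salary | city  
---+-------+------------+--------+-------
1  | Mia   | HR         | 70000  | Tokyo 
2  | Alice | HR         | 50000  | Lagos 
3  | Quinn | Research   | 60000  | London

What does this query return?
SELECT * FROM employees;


SELECT * returns all 3 rows with all columns

3 rows:
1, Mia, HR, 70000, Tokyo
2, Alice, HR, 50000, Lagos
3, Quinn, Research, 60000, London


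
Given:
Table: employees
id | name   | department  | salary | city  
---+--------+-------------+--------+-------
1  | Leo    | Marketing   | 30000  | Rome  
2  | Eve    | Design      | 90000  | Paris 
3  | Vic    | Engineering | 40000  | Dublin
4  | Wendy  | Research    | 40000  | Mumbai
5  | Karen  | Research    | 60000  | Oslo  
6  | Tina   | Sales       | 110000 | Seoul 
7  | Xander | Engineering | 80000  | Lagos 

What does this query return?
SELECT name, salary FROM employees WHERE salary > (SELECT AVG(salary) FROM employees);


Subquery: AVG(salary) = 64285.71
Filtering: salary > 64285.71
  Eve (90000) -> MATCH
  Tina (110000) -> MATCH
  Xander (80000) -> MATCH


3 rows:
Eve, 90000
Tina, 110000
Xander, 80000


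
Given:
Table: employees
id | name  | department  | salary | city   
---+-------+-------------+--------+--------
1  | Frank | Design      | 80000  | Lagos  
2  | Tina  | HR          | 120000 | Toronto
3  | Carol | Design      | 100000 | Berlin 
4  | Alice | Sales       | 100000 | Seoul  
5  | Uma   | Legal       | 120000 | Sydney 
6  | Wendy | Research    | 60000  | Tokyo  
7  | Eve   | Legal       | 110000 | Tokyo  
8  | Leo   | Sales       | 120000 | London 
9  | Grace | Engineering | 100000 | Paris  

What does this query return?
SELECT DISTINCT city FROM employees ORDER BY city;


All 'city' values (row order): Lagos, Toronto, Berlin, Seoul, Sydney, Tokyo, Tokyo, London, Paris
Removing duplicates leaves 8 unique value(s).

8 values:
Berlin
Lagos
London
Paris
Seoul
Sydney
Tokyo
Toronto


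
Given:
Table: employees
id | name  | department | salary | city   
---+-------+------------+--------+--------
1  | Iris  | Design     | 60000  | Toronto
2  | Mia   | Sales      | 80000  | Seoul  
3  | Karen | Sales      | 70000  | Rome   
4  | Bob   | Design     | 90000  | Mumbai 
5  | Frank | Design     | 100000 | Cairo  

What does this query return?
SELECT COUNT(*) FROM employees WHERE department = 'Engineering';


Counting rows where department = 'Engineering'


0


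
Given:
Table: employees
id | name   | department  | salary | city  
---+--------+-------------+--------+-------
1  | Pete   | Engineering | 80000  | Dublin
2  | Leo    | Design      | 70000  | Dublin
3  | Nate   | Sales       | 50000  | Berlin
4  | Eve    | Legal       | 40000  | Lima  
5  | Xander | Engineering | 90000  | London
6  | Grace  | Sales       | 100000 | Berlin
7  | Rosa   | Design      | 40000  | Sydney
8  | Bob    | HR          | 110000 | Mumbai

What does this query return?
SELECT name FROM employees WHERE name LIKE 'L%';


LIKE 'L%' matches names starting with 'L'
Matching: 1

1 rows:
Leo


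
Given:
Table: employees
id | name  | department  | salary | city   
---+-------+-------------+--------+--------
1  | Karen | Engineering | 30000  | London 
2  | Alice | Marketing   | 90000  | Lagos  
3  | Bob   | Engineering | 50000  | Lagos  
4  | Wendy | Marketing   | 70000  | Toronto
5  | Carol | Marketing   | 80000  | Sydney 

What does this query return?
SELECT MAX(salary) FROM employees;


Salaries: 30000, 90000, 50000, 70000, 80000
MAX = 90000

90000


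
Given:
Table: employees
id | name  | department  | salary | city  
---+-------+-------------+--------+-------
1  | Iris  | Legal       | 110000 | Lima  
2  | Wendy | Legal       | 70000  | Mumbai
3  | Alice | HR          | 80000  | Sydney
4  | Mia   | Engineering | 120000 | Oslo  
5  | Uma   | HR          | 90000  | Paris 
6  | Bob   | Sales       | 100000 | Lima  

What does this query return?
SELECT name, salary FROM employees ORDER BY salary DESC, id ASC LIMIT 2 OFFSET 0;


Sort by salary DESC (id ASC tiebreak), then skip 0 and take 2
Rows 1 through 2

2 rows:
Mia, 120000
Iris, 110000


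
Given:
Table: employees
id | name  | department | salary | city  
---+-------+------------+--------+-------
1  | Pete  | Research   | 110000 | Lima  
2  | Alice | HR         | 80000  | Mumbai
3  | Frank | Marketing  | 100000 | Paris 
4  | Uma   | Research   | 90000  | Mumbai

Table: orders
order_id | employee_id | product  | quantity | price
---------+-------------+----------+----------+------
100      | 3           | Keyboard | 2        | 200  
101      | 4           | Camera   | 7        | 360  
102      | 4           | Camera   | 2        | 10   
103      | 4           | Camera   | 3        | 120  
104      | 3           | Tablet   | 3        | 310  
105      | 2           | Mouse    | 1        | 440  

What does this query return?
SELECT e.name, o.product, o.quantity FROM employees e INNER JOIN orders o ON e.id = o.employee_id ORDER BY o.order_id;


Joining employees.id = orders.employee_id:
  employee Frank (id=3) -> order Keyboard
  employee Uma (id=4) -> order Camera
  employee Uma (id=4) -> order Camera
  employee Uma (id=4) -> order Camera
  employee Frank (id=3) -> order Tablet
  employee Alice (id=2) -> order Mouse


6 rows:
Frank, Keyboard, 2
Uma, Camera, 7
Uma, Camera, 2
Uma, Camera, 3
Frank, Tablet, 3
Alice, Mouse, 1
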